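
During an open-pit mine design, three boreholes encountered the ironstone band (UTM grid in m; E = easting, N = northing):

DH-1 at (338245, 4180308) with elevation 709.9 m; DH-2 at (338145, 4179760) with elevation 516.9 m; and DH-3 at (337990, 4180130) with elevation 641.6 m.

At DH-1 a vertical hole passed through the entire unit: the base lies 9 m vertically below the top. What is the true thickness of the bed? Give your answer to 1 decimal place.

8.5 m

Two edge vectors: DH-1→DH-2 = (-100, -548, -193), DH-1→DH-3 = (-255, -178, -68.3).
Normal n = (DH-1→DH-2) × (DH-1→DH-3) = (3074.4, 42385, -121940).
So ∂z/∂E = −n_x/n_z = 0.02521 and ∂z/∂N = −n_y/n_z = 0.34759.
|∇z| = √(a²+b²) = 0.34850, so dip δ = arctan(0.34850) = 19.21°.
True thickness = vertical thickness × cos δ = 9 × cos 19.21° = 8.5 m.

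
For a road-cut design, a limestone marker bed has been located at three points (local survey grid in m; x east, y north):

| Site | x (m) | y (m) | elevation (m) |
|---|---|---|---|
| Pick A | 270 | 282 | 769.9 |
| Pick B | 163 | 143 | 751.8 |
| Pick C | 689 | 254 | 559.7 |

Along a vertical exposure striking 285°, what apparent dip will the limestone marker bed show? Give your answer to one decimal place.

Two edge vectors: Pick A→Pick B = (-107, -139, -18.1), Pick A→Pick C = (419, -28, -210.2).
Normal n = (Pick A→Pick B) × (Pick A→Pick C) = (28711, -30075.3, 61237).
So ∂z/∂x = −n_x/n_z = −0.46885 and ∂z/∂y = −n_y/n_z = 0.49113.
Unit vector along 285° is (sin 285°, cos 285°) = (-0.9659, 0.2588).
Slope in that direction = a·(-0.9659) + b·(0.2588) = 0.57999.
Apparent dip = arctan|0.57999| = 30.1° (true dip is 34.2°, so apparent ≤ true as expected).

30.1°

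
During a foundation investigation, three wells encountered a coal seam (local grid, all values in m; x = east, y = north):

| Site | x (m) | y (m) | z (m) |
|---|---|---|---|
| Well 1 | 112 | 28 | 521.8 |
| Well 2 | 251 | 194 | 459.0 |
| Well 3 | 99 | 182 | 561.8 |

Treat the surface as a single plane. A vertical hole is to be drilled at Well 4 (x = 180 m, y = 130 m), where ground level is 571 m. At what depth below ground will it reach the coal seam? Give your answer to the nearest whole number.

76 m

Two edge vectors: Well 1→Well 2 = (139, 166, -62.8), Well 1→Well 3 = (-13, 154, 40).
Normal n = (Well 1→Well 2) × (Well 1→Well 3) = (16311.2, -4743.6, 23564).
So ∂z/∂x = −n_x/n_z = −0.69221 and ∂z/∂y = −n_y/n_z = 0.20131.
Intercept c from Well 1: 521.8 + 77.53 − 5.64 = 593.69.
At (180, 130): z_contact = −124.6 + 26.2 + 593.69 = 495.3 m.
Depth below ground = 571 − 495.3 = 76 m.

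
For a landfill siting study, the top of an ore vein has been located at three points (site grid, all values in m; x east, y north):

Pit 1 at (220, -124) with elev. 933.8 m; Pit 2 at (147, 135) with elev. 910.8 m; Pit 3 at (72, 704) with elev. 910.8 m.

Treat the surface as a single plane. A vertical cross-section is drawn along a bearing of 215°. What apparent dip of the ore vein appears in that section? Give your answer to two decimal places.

Let the plane be z = a·x + b·y + c.
Pit 2−Pit 1: −73a + 259b = −23;  Pit 3−Pit 1: −148a + 828b = −23.
Solving gives a = 0.59185, b = 0.07801.
Unit vector along 215° is (sin 215°, cos 215°) = (-0.5736, -0.8192).
Slope in that direction = a·(-0.5736) + b·(-0.8192) = −0.40338.
Apparent dip = arctan|0.40338| = 21.97° (true dip is 30.8°, so apparent ≤ true as expected).

21.97°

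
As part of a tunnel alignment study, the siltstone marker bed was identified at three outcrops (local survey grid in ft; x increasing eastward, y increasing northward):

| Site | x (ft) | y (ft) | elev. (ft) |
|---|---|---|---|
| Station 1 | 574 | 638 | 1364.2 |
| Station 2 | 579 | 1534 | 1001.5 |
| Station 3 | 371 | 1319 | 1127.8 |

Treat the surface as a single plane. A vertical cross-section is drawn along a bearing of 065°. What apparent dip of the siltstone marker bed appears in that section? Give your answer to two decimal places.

Let the plane be z = a·x + b·y + c.
Station 2−Station 1: 5a + 896b = −362.7;  Station 3−Station 1: −203a + 681b = −236.4.
Solving gives a = −0.18988, b = −0.40374.
Unit vector along 065° is (sin 65°, cos 65°) = (0.9063, 0.4226).
Slope in that direction = a·(0.9063) + b·(0.4226) = −0.34272.
Apparent dip = arctan|0.34272| = 18.92° (true dip is 24.0°, so apparent ≤ true as expected).

18.92°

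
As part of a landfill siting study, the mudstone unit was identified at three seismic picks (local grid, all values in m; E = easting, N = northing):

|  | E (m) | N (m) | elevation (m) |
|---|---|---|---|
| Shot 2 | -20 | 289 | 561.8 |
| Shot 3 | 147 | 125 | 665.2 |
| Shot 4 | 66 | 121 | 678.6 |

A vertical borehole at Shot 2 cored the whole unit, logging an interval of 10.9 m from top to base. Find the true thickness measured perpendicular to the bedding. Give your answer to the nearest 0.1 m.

8.6 m

Two edge vectors: Shot 2→Shot 3 = (167, -164, 103.4), Shot 2→Shot 4 = (86, -168, 116.8).
Normal n = (Shot 2→Shot 3) × (Shot 2→Shot 4) = (-1784, -10613.2, -13952).
So ∂z/∂E = −n_x/n_z = −0.12787 and ∂z/∂N = −n_y/n_z = −0.76069.
|∇z| = √(a²+b²) = 0.77137, so dip δ = arctan(0.77137) = 37.65°.
True thickness = vertical thickness × cos δ = 10.9 × cos 37.65° = 8.6 m.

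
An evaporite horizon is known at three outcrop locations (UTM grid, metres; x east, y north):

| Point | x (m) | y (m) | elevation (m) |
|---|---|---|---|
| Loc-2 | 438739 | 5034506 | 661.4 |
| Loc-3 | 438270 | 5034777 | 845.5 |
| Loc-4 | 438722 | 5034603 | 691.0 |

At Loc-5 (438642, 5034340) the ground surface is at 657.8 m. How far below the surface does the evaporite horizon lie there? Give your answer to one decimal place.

Two edge vectors: Loc-2→Loc-3 = (-469, 271, 184.1), Loc-2→Loc-4 = (-17, 97, 29.6).
Normal n = (Loc-2→Loc-3) × (Loc-2→Loc-4) = (-9836.1, 10752.7, -40886).
So ∂z/∂x = −n_x/n_z = −0.240573791 and ∂z/∂y = −n_y/n_z = 0.262992222.
Intercept c from Loc-2: 661.4 + 105549.10 − 1324035.92 = −1217825.42.
At (438642, 5034340): z_contact = −105525.77 + 1323992.26 − 1217825.42 = 641.08 m.
Depth below ground = 657.8 − 641.08 = 16.7 m.

16.7 m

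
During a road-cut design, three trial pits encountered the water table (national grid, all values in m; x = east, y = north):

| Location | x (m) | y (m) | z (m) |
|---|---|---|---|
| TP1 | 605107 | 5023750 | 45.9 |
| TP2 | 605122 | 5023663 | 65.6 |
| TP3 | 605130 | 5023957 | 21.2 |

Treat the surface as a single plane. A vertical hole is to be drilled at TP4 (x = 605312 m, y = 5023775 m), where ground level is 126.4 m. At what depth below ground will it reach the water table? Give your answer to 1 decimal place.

Let the plane be z = a·x + b·y + c.
TP2−TP1: 15a − 87b = 19.7;  TP3−TP1: 23a + 207b = −24.7.
Solving gives a = 0.377790834, b = −0.161300431.
Then c = 45.9 − a·605107 − b·5023750 = 581775.06.
At (605312, 5023775): z_contact = 228681.33 − 810337.07 + 581775.06 = 119.31 m.
Depth below ground = 126.4 − 119.31 = 7.1 m.

7.1 m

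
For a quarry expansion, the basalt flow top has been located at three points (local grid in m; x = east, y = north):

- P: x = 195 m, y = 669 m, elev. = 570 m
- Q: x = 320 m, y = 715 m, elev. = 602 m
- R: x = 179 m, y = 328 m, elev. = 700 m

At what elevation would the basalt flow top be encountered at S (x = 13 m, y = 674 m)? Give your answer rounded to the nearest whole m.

Let the plane be z = a·x + b·y + c.
Q−P: 125a + 46b = 32;  R−P: −16a − 341b = 130.
Solving gives a = 0.40326, b = −0.40015.
Then c = 570 − a·195 − b·669 = 759.07.
At (13, 674): z = 5.2 − 269.7 + 759.07 = 494.6 m.

495 m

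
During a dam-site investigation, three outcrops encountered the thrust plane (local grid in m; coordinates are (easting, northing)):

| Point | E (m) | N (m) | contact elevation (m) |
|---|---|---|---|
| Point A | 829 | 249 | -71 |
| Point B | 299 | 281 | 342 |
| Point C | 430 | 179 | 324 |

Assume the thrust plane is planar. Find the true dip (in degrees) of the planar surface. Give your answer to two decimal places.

50.70°

Two edge vectors: Point A→Point B = (-530, 32, 413), Point A→Point C = (-399, -70, 395).
Normal n = (Point A→Point B) × (Point A→Point C) = (41550, 44563, 49868).
So ∂z/∂E = −n_x/n_z = −0.83320 and ∂z/∂N = −n_y/n_z = −0.89362.
Gradient magnitude |∇z| = √(a² + b²) = √(0.69422 + 0.79856) = 1.22179.
True dip = arctan(1.22179) = 50.70°, dipping toward NE (azimuth ≈ 043°).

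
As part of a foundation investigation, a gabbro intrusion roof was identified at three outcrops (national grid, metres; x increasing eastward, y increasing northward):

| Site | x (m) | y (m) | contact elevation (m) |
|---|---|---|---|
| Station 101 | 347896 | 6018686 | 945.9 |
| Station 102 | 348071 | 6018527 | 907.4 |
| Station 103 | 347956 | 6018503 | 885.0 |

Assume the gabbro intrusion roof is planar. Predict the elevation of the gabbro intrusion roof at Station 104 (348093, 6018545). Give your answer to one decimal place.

916.7 m

Let the plane be z = a·x + b·y + c.
Station 102−Station 101: 175a − 159b = −38.5;  Station 103−Station 101: 60a − 183b = −60.9.
Solving gives a = 0.117304870, b = 0.371247498.
Then c = 945.9 − a·347896 − b·6018686 = −2274286.12.
At (348093, 6018545): z = 40833.0 + 2234369.8 − 2274286.12 = 916.7 m.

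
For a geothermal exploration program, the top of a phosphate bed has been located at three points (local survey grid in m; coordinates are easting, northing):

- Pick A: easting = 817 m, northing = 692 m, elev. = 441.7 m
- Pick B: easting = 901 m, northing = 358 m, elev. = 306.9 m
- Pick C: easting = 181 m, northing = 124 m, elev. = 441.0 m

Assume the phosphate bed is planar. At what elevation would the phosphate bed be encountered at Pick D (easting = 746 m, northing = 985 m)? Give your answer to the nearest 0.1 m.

Let the plane be z = a·easting + b·northing + c.
Pick B−Pick A: 84a − 334b = −134.8;  Pick C−Pick A: −636a − 568b = −0.7.
Solving gives a = −0.29343, b = 0.32980.
Then c = 441.7 − a·817 − b·692 = 453.22.
At (746, 985): z = −218.9 + 324.8 + 453.22 = 559.2 m.

559.2 m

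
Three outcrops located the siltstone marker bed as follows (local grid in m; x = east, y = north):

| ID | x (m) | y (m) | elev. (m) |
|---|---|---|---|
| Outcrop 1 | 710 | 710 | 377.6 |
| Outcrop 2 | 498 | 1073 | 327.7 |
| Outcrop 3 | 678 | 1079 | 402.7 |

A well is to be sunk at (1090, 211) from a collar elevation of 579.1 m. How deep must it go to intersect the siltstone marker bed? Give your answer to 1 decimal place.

Let the plane be z = a·x + b·y + c.
Outcrop 2−Outcrop 1: −212a + 363b = −49.9;  Outcrop 3−Outcrop 1: −32a + 369b = 25.1.
Solving gives a = 0.413205, b = 0.103855.
Then c = 377.6 − a·710 − b·710 = 10.49.
At (1090, 211): z_contact = 450.39 + 21.91 + 10.49 = 482.79 m.
Depth below ground = 579.1 − 482.79 = 96.3 m.

96.3 m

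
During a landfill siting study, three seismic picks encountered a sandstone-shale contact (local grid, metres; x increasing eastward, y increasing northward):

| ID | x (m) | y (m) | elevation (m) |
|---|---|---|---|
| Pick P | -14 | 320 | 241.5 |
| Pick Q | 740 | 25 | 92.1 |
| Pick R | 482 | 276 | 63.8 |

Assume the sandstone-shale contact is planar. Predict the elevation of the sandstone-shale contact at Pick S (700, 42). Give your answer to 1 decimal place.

99.3 m

Let the plane be z = a·x + b·y + c.
Pick Q−Pick P: 754a − 295b = −149.4;  Pick R−Pick P: 496a − 44b = −177.7.
Solving gives a = −0.40522, b = −0.52927.
Then c = 241.5 − a·-14 − b·320 = 405.19.
At (700, 42): z = −283.7 − 22.2 + 405.19 = 99.3 m.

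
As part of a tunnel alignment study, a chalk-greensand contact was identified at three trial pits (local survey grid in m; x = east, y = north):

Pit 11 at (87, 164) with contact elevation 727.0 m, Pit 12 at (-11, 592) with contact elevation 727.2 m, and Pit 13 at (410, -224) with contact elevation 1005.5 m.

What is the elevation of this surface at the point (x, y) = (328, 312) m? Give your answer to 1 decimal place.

Two edge vectors: Pit 11→Pit 12 = (-98, 428, 0.2), Pit 11→Pit 13 = (323, -388, 278.5).
Normal n = (Pit 11→Pit 12) × (Pit 11→Pit 13) = (119275.6, 27357.6, -100220).
So ∂z/∂x = −n_x/n_z = 1.19014 and ∂z/∂y = −n_y/n_z = 0.27298.
Intercept c from Pit 11: 727 − 103.54 − 44.77 = 578.69.
At (328, 312): z = 390.4 + 85.2 + 578.69 = 1054.2 m.

1054.2 m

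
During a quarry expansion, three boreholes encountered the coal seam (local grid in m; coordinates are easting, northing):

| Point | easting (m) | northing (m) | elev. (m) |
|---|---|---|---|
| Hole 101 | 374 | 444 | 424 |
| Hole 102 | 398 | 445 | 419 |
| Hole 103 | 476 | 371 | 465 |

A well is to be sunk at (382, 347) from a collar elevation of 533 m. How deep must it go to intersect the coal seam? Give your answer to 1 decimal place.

Two edge vectors: Hole 101→Hole 102 = (24, 1, -5), Hole 101→Hole 103 = (102, -73, 41).
Normal n = (Hole 101→Hole 102) × (Hole 101→Hole 103) = (-324, -1494, -1854).
So ∂z/∂easting = −n_x/n_z = −0.17476 and ∂z/∂northing = −n_y/n_z = −0.80583.
Intercept c from Hole 101: 424 + 65.36 + 357.79 = 847.15.
At (382, 347): z_contact = −66.76 − 279.62 + 847.15 = 500.77 m.
Depth below ground = 533 − 500.77 = 32.2 m.

32.2 m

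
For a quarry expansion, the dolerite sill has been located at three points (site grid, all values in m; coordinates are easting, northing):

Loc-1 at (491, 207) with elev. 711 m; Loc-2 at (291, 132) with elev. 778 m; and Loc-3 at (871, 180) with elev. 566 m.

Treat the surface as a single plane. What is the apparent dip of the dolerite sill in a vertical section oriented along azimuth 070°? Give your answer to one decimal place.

17.5°

Let the plane be z = a·easting + b·northing + c.
Loc-2−Loc-1: −200a − 75b = 67;  Loc-3−Loc-1: 380a − 27b = −145.
Solving gives a = −0.37416, b = 0.10442.
Unit vector along 070° is (sin 70°, cos 70°) = (0.9397, 0.3420).
Slope in that direction = a·(0.9397) + b·(0.3420) = −0.31588.
Apparent dip = arctan|0.31588| = 17.5° (true dip is 21.2°, so apparent ≤ true as expected).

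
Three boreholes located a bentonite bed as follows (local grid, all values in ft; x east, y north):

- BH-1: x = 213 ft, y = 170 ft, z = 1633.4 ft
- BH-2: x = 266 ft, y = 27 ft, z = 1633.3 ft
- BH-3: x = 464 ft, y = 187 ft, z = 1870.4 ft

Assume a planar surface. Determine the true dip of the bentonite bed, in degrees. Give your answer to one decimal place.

Let the plane be z = a·x + b·y + c.
BH-2−BH-1: 53a − 143b = −0.1;  BH-3−BH-1: 251a + 17b = 237.
Solving gives a = 0.92106, b = 0.34207.
Gradient magnitude |∇z| = √(a² + b²) = √(0.84834 + 0.11701) = 0.98252.
True dip = arctan(0.98252) = 44.5°, dipping toward WSW (azimuth ≈ 250°).

44.5°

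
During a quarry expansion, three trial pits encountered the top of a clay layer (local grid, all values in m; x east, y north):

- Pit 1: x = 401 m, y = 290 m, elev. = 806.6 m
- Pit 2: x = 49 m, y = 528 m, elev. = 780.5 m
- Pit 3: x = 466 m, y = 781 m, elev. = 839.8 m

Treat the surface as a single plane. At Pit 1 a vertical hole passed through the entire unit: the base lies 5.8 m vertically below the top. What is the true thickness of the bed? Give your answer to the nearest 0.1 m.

5.8 m

Let the plane be z = a·x + b·y + c.
Pit 2−Pit 1: −352a + 238b = −26.1;  Pit 3−Pit 1: 65a + 491b = 33.2.
Solving gives a = 0.11002, b = 0.05305.
|∇z| = √(a²+b²) = 0.12214, so dip δ = arctan(0.12214) = 6.96°.
True thickness = vertical thickness × cos δ = 5.8 × cos 6.96° = 5.8 m.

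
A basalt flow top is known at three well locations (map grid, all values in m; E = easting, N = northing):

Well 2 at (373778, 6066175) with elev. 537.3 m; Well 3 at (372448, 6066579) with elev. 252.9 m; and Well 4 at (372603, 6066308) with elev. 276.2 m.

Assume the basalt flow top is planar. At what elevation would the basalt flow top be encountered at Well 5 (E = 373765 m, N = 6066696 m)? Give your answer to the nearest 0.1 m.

557.3 m

Let the plane be z = a·E + b·N + c.
Well 3−Well 2: −1330a + 404b = −284.4;  Well 4−Well 2: −1175a + 133b = −261.1.
Solving gives a = 0.227189147, b = 0.043964273.
Then c = 537.3 − a·373778 − b·6066175 = −351075.98.
At (373765, 6066696): z = 84915.4 + 266717.9 − 351075.98 = 557.3 m.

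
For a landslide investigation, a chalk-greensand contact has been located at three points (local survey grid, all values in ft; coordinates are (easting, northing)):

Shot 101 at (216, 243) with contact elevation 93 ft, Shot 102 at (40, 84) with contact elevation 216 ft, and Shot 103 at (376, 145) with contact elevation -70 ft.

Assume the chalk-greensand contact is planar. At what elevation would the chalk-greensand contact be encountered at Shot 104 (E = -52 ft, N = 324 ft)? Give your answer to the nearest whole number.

Two edge vectors: Shot 101→Shot 102 = (-176, -159, 123), Shot 101→Shot 103 = (160, -98, -163).
Normal n = (Shot 101→Shot 102) × (Shot 101→Shot 103) = (37971, -9008, 42688).
So ∂z/∂E = −n_x/n_z = −0.88950 and ∂z/∂N = −n_y/n_z = 0.21102.
Intercept c from Shot 101: 93 + 192.13 − 51.28 = 233.85.
At (-52, 324): z = 46.3 + 68.4 + 233.85 = 348.5 ft.

348 ft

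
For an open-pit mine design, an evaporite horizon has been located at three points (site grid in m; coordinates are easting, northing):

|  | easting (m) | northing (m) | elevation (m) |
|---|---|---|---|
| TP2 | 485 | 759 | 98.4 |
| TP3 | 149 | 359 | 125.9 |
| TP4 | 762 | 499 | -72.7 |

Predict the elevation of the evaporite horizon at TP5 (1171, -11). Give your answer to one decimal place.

Let the plane be z = a·easting + b·northing + c.
TP3−TP2: −336a − 400b = 27.5;  TP4−TP2: 277a − 260b = −171.1.
Solving gives a = −0.381459, b = 0.251676.
Then c = 98.4 − a·485 − b·759 = 92.39.
At (1171, -11): z = −446.7 − 2.8 + 92.39 = -357.1 m.

-357.1 m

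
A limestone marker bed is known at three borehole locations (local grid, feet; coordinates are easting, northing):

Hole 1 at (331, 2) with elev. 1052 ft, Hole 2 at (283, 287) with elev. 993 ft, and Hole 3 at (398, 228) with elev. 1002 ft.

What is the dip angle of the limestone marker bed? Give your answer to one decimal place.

Let the plane be z = a·easting + b·northing + c.
Hole 2−Hole 1: −48a + 285b = −59;  Hole 3−Hole 1: 67a + 226b = −50.
Solving gives a = −0.03059, b = −0.21217.
Gradient magnitude |∇z| = √(a² + b²) = √(0.00094 + 0.04502) = 0.21436.
True dip = arctan(0.21436) = 12.1°, dipping toward N (azimuth ≈ 008°).

12.1°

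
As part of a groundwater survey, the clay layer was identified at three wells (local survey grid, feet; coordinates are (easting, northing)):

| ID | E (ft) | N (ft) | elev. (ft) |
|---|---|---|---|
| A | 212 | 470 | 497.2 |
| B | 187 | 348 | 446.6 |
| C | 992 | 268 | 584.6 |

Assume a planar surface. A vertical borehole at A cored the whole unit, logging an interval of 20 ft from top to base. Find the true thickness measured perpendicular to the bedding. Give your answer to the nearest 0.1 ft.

Let the plane be z = a·E + b·N + c.
B−A: −25a − 122b = −50.6;  C−A: 780a − 202b = 87.4.
Solving gives a = 0.20840, b = 0.37205.
|∇z| = √(a²+b²) = 0.42644, so dip δ = arctan(0.42644) = 23.10°.
True thickness = vertical thickness × cos δ = 20 × cos 23.10° = 18.4 ft.

18.4 ft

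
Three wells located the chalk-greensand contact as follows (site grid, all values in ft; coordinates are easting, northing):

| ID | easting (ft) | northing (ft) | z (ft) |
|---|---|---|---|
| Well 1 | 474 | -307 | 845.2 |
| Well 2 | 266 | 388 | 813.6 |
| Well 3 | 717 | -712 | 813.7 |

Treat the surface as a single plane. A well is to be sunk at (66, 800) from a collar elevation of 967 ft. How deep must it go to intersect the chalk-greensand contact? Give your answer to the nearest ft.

Let the plane be z = a·easting + b·northing + c.
Well 2−Well 1: −208a + 695b = −31.6;  Well 3−Well 1: 243a − 405b = −31.5.
Solving gives a = −0.40984, b = −0.16812.
Then c = 845.2 − a·474 − b·-307 = 987.85.
At (66, 800): z_contact = −27.0 − 134.5 + 987.85 = 826.3 ft.
Depth below ground = 967 − 826.3 = 141 ft.

141 ft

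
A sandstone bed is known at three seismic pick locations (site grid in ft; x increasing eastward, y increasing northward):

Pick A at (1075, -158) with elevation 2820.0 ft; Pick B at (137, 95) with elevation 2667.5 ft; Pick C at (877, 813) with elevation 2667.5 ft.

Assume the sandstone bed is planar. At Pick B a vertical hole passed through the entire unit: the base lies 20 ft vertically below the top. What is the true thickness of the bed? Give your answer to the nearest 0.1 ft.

Two edge vectors: Pick A→Pick B = (-938, 253, -152.5), Pick A→Pick C = (-198, 971, -152.5).
Normal n = (Pick A→Pick B) × (Pick A→Pick C) = (109495, -112850, -860704).
So ∂z/∂x = −n_x/n_z = 0.12722 and ∂z/∂y = −n_y/n_z = −0.13111.
|∇z| = √(a²+b²) = 0.18269, so dip δ = arctan(0.18269) = 10.35°.
True thickness = vertical thickness × cos δ = 20 × cos 10.35° = 19.7 ft.

19.7 ft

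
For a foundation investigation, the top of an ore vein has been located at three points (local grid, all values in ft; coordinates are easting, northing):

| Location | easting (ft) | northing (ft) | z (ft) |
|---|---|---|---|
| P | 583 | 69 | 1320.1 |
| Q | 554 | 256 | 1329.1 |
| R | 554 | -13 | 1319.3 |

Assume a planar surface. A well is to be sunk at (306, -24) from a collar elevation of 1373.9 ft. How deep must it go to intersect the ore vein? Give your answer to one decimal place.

Two edge vectors: P→Q = (-29, 187, 9), P→R = (-29, -82, -0.8).
Normal n = (P→Q) × (P→R) = (588.4, -284.2, 7801).
So ∂z/∂easting = −n_x/n_z = −0.07543 and ∂z/∂northing = −n_y/n_z = 0.03643.
Intercept c from P: 1320.1 + 43.97 − 2.51 = 1361.56.
At (306, -24): z_contact = −23.08 − 0.87 + 1361.56 = 1337.60 ft.
Depth below ground = 1373.9 − 1337.60 = 36.3 ft.

36.3 ft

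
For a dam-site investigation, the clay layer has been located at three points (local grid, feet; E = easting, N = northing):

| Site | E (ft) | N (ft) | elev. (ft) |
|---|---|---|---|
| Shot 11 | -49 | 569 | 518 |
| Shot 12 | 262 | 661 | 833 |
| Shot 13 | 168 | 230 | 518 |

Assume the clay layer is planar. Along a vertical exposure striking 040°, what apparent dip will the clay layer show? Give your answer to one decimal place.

Let the plane be z = a·E + b·N + c.
Shot 12−Shot 11: 311a + 92b = 315;  Shot 13−Shot 11: 217a − 339b = 0.
Solving gives a = 0.85160, b = 0.54513.
Unit vector along 040° is (sin 40°, cos 40°) = (0.6428, 0.7660).
Slope in that direction = a·(0.6428) + b·(0.7660) = 0.96499.
Apparent dip = arctan|0.96499| = 44.0° (true dip is 45.3°, so apparent ≤ true as expected).

44.0°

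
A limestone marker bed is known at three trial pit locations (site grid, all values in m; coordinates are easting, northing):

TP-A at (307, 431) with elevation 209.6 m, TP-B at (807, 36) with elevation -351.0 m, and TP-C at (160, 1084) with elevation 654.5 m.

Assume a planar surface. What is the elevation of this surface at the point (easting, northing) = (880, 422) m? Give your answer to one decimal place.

Let the plane be z = a·easting + b·northing + c.
TP-B−TP-A: 500a − 395b = −560.6;  TP-C−TP-A: −147a + 653b = 444.9.
Solving gives a = −0.709059, b = 0.521697.
Then c = 209.6 − a·307 − b·431 = 202.43.
At (880, 422): z = −624.0 + 220.2 + 202.43 = -201.4 m.

-201.4 m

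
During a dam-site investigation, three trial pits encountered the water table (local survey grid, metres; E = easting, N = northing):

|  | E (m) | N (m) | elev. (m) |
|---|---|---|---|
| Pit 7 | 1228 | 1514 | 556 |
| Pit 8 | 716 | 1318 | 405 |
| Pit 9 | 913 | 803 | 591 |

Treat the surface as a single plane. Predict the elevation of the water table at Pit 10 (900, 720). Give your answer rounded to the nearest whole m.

Let the plane be z = a·E + b·N + c.
Pit 8−Pit 7: −512a − 196b = −151;  Pit 9−Pit 7: −315a − 711b = 35.
Solving gives a = 0.37785, b = −0.21663.
Then c = 556 − a·1228 − b·1514 = 419.98.
At (900, 720): z = 340.1 − 156.0 + 419.98 = 604.1 m.

604 m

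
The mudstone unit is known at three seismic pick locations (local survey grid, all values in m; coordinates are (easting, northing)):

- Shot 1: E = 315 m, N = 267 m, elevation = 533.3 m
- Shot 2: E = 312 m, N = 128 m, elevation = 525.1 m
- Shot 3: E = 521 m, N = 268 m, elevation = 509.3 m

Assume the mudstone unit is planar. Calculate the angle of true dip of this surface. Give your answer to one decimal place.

Let the plane be z = a·E + b·N + c.
Shot 2−Shot 1: −3a − 139b = −8.2;  Shot 3−Shot 1: 206a + 1b = −24.
Solving gives a = −0.11680, b = 0.06151.
Gradient magnitude |∇z| = √(a² + b²) = √(0.01364 + 0.00378) = 0.13201.
True dip = arctan(0.13201) = 7.5°, dipping toward ESE (azimuth ≈ 118°).

7.5°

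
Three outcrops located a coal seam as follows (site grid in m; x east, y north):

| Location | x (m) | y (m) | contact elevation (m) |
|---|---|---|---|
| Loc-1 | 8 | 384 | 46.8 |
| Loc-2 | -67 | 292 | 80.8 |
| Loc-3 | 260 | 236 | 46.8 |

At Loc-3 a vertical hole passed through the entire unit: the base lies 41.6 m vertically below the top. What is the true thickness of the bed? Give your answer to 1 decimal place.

40.0 m

Let the plane be z = a·x + b·y + c.
Loc-2−Loc-1: −75a − 92b = 34;  Loc-3−Loc-1: 252a − 148b = 0.
Solving gives a = −0.14677, b = −0.24991.
|∇z| = √(a²+b²) = 0.28983, so dip δ = arctan(0.28983) = 16.16°.
True thickness = vertical thickness × cos δ = 41.6 × cos 16.16° = 40.0 m.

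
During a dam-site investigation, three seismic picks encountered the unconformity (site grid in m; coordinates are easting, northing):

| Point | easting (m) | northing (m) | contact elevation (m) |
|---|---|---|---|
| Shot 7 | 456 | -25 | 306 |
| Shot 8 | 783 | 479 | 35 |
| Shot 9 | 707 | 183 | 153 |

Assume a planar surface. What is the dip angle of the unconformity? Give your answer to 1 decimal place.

25.1°

Let the plane be z = a·easting + b·northing + c.
Shot 8−Shot 7: 327a + 504b = −271;  Shot 9−Shot 7: 251a + 208b = −153.
Solving gives a = −0.35467, b = −0.30758.
Gradient magnitude |∇z| = √(a² + b²) = √(0.12579 + 0.09461) = 0.46947.
True dip = arctan(0.46947) = 25.1°, dipping toward NE (azimuth ≈ 049°).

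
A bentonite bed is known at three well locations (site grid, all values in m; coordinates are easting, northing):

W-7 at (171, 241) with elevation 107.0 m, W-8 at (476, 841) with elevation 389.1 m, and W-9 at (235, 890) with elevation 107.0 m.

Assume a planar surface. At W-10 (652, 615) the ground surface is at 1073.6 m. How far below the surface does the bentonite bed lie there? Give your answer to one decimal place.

Let the plane be z = a·easting + b·northing + c.
W-8−W-7: 305a + 600b = 282.1;  W-9−W-7: 64a + 649b = 0.
Solving gives a = 1.14753, b = −0.11316.
Then c = 107 − a·171 − b·241 = −61.96.
At (652, 615): z_contact = 748.19 − 69.59 − 61.96 = 616.64 m.
Depth below ground = 1073.6 − 616.64 = 457.0 m.

457.0 m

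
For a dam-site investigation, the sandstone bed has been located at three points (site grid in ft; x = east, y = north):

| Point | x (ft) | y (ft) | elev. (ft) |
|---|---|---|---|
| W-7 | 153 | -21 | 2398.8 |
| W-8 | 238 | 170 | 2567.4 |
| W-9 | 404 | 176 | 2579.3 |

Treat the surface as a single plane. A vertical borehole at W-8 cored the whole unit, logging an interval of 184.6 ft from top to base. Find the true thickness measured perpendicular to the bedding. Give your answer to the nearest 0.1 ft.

Let the plane be z = a·x + b·y + c.
W-8−W-7: 85a + 191b = 168.6;  W-9−W-7: 251a + 197b = 180.5.
Solving gives a = 0.04043, b = 0.86473.
|∇z| = √(a²+b²) = 0.86567, so dip δ = arctan(0.86567) = 40.88°.
True thickness = vertical thickness × cos δ = 184.6 × cos 40.88° = 139.6 ft.

139.6 ft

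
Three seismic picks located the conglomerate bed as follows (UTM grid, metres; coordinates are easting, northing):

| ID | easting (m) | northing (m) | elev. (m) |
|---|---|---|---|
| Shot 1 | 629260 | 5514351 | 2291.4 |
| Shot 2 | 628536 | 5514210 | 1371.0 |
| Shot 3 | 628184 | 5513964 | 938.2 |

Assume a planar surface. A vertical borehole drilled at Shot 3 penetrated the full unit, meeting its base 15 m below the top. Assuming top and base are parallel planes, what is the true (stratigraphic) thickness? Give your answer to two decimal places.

Two edge vectors: Shot 1→Shot 2 = (-724, -141, -920.4), Shot 1→Shot 3 = (-1076, -387, -1353.2).
Normal n = (Shot 1→Shot 2) × (Shot 1→Shot 3) = (-165393.6, 10633.6, 128472).
So ∂z/∂easting = −n_x/n_z = 1.28739 and ∂z/∂northing = −n_y/n_z = −0.08277.
|∇z| = √(a²+b²) = 1.29005, so dip δ = arctan(1.29005) = 52.22°.
True thickness = vertical thickness × cos δ = 15 × cos 52.22° = 9.19 m.

9.19 m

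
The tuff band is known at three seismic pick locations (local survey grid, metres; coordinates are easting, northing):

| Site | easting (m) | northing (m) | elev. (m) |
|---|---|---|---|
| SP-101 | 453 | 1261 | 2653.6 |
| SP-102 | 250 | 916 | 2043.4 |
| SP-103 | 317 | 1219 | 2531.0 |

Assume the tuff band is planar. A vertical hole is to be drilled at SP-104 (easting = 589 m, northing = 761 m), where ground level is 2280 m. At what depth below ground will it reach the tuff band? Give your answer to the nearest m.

324 m

Let the plane be z = a·easting + b·northing + c.
SP-102−SP-101: −203a − 345b = −610.2;  SP-103−SP-101: −136a − 42b = −122.6.
Solving gives a = 0.43415, b = 1.51324.
Then c = 2653.6 − a·453 − b·1261 = 548.73.
At (589, 761): z_contact = 255.7 + 1151.6 + 548.73 = 1956.0 m.
Depth below ground = 2280 − 1956.0 = 324 m.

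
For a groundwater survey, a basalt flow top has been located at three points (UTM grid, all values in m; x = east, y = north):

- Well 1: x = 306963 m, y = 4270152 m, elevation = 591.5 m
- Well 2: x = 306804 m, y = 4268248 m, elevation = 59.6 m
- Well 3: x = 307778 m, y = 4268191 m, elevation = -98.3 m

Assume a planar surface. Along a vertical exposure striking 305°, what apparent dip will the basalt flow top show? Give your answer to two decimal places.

15.96°

Let the plane be z = a·x + b·y + c.
Well 2−Well 1: −159a − 1904b = −531.9;  Well 3−Well 1: 815a − 1961b = −689.8.
Solving gives a = −0.14506, b = 0.29147.
Unit vector along 305° is (sin 305°, cos 305°) = (-0.8192, 0.5736).
Slope in that direction = a·(-0.8192) + b·(0.5736) = 0.28601.
Apparent dip = arctan|0.28601| = 15.96° (true dip is 18.0°, so apparent ≤ true as expected).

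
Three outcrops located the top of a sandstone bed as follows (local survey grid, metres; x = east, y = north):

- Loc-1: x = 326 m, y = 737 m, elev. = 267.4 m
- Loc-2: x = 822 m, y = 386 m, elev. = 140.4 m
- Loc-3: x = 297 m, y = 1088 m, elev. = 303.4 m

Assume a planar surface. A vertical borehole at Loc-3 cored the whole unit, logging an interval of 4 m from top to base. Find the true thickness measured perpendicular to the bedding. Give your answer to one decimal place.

3.9 m

Let the plane be z = a·x + b·y + c.
Loc-2−Loc-1: 496a − 351b = −127;  Loc-3−Loc-1: −29a + 351b = 36.
Solving gives a = −0.19486, b = 0.08646.
|∇z| = √(a²+b²) = 0.21318, so dip δ = arctan(0.21318) = 12.03°.
True thickness = vertical thickness × cos δ = 4 × cos 12.03° = 3.9 m.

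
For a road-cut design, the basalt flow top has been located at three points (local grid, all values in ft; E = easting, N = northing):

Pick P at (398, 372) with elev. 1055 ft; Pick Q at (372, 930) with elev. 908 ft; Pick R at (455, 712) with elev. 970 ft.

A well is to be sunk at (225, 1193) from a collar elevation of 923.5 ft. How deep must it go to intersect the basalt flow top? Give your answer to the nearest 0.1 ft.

Let the plane be z = a·E + b·N + c.
Pick Q−Pick P: −26a + 558b = −147;  Pick R−Pick P: 57a + 340b = −85.
Solving gives a = 0.062737, b = −0.260518.
Then c = 1055 − a·398 − b·372 = 1126.94.
At (225, 1193): z_contact = 14.12 − 310.80 + 1126.94 = 830.26 ft.
Depth below ground = 923.5 − 830.26 = 93.2 ft.

93.2 ft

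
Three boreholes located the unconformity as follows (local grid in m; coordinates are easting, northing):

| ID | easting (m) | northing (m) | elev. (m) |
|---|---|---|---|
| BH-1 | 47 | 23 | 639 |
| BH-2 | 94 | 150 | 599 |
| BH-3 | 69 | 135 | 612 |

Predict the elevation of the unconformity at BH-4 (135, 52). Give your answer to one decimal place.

Let the plane be z = a·easting + b·northing + c.
BH-2−BH-1: 47a + 127b = −40;  BH-3−BH-1: 22a + 112b = −27.
Solving gives a = −0.42551, b = −0.15749.
Then c = 639 − a·47 − b·23 = 662.62.
At (135, 52): z = −57.4 − 8.2 + 662.62 = 597.0 m.

597.0 m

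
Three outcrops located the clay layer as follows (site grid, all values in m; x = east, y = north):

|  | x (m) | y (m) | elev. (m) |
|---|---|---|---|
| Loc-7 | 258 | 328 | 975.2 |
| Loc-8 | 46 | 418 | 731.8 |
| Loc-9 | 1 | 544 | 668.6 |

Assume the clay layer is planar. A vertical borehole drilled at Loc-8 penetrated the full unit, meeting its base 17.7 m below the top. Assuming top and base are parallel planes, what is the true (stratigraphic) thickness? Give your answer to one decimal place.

11.9 m

Two edge vectors: Loc-7→Loc-8 = (-212, 90, -243.4), Loc-7→Loc-9 = (-257, 216, -306.6).
Normal n = (Loc-7→Loc-8) × (Loc-7→Loc-9) = (24980.4, -2445.4, -22662).
So ∂z/∂x = −n_x/n_z = 1.10230 and ∂z/∂y = −n_y/n_z = −0.10791.
|∇z| = √(a²+b²) = 1.10757, so dip δ = arctan(1.10757) = 47.92°.
True thickness = vertical thickness × cos δ = 17.7 × cos 47.92° = 11.9 m.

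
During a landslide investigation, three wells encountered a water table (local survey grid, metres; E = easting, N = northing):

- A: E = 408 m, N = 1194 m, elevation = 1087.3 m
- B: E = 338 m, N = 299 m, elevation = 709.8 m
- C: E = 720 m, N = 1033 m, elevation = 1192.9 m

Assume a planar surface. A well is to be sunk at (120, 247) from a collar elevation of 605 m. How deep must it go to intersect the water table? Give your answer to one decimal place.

31.5 m

Two edge vectors: A→B = (-70, -895, -377.5), A→C = (312, -161, 105.6).
Normal n = (A→B) × (A→C) = (-155289.5, -110388, 290510).
So ∂z/∂E = −n_x/n_z = 0.534541 and ∂z/∂N = −n_y/n_z = 0.379980.
Intercept c from A: 1087.3 − 218.09 − 453.70 = 415.51.
At (120, 247): z_contact = 64.14 + 93.86 + 415.51 = 573.51 m.
Depth below ground = 605 − 573.51 = 31.5 m.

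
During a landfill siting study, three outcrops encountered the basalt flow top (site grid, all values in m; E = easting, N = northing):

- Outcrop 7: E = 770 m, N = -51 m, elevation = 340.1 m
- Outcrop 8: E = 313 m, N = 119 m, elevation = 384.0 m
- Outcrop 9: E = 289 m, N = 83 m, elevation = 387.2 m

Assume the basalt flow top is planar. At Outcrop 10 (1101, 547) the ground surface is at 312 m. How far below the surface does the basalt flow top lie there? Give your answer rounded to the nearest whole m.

18 m

Two edge vectors: Outcrop 7→Outcrop 8 = (-457, 170, 43.9), Outcrop 7→Outcrop 9 = (-481, 134, 47.1).
Normal n = (Outcrop 7→Outcrop 8) × (Outcrop 7→Outcrop 9) = (2124.4, 408.8, 20532).
So ∂z/∂E = −n_x/n_z = −0.10347 and ∂z/∂N = −n_y/n_z = −0.01991.
Intercept c from Outcrop 7: 340.1 + 79.67 − 1.02 = 418.75.
At (1101, 547): z_contact = −113.9 − 10.9 + 418.75 = 293.9 m.
Depth below ground = 312 − 293.9 = 18 m.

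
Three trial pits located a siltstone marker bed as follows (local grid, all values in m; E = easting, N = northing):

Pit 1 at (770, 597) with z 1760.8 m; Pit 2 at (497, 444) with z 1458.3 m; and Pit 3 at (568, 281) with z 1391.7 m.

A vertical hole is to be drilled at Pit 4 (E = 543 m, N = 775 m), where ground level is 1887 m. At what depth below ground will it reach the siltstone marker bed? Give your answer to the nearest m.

159 m

Let the plane be z = a·E + b·N + c.
Pit 2−Pit 1: −273a − 153b = −302.5;  Pit 3−Pit 1: −202a − 316b = −369.1.
Solving gives a = 0.70658, b = 0.71636.
Then c = 1760.8 − a·770 − b·597 = 789.06.
At (543, 775): z_contact = 383.7 + 555.2 + 789.06 = 1727.9 m.
Depth below ground = 1887 − 1727.9 = 159 m.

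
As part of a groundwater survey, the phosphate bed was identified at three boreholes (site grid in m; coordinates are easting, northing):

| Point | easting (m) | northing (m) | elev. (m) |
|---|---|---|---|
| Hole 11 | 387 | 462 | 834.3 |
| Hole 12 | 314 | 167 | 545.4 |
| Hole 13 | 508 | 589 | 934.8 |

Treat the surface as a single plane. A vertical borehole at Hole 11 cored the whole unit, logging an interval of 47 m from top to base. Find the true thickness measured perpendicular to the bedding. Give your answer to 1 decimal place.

32.0 m

Two edge vectors: Hole 11→Hole 12 = (-73, -295, -288.9), Hole 11→Hole 13 = (121, 127, 100.5).
Normal n = (Hole 11→Hole 12) × (Hole 11→Hole 13) = (7042.8, -27620.4, 26424).
So ∂z/∂easting = −n_x/n_z = −0.26653 and ∂z/∂northing = −n_y/n_z = 1.04528.
|∇z| = √(a²+b²) = 1.07872, so dip δ = arctan(1.07872) = 47.17°.
True thickness = vertical thickness × cos δ = 47 × cos 47.17° = 32.0 m.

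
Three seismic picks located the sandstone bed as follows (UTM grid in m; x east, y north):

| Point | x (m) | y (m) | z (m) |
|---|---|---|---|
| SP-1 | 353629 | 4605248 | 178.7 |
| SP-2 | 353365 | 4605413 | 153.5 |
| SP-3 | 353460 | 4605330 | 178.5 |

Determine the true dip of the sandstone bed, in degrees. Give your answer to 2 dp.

Two edge vectors: SP-1→SP-2 = (-264, 165, -25.2), SP-1→SP-3 = (-169, 82, -0.2).
Normal n = (SP-1→SP-2) × (SP-1→SP-3) = (2033.4, 4206, 6237).
So ∂z/∂x = −n_x/n_z = −0.32602 and ∂z/∂y = −n_y/n_z = −0.67436.
Gradient magnitude |∇z| = √(a² + b²) = √(0.10629 + 0.45477) = 0.74904.
True dip = arctan(0.74904) = 36.83°, dipping toward NNE (azimuth ≈ 026°).

36.83°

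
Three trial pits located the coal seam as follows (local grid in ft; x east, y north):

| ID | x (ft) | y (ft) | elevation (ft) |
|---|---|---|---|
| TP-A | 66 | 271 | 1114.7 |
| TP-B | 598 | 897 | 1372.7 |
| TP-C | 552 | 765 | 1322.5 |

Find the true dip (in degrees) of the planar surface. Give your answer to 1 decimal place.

Two edge vectors: TP-A→TP-B = (532, 626, 258), TP-A→TP-C = (486, 494, 207.8).
Normal n = (TP-A→TP-B) × (TP-A→TP-C) = (2630.8, 14838.4, -41428).
So ∂z/∂x = −n_x/n_z = 0.06350 and ∂z/∂y = −n_y/n_z = 0.35817.
Gradient magnitude |∇z| = √(a² + b²) = √(0.00403 + 0.12829) = 0.36376.
True dip = arctan(0.36376) = 20.0°, dipping toward S (azimuth ≈ 190°).

20.0°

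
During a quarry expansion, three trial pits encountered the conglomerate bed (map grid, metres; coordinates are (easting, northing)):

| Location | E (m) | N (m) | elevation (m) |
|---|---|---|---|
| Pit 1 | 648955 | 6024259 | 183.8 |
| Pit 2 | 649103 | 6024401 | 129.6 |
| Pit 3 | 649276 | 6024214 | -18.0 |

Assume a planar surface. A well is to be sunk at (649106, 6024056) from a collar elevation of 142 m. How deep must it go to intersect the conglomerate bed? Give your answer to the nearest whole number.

Two edge vectors: Pit 1→Pit 2 = (148, 142, -54.2), Pit 1→Pit 3 = (321, -45, -201.8).
Normal n = (Pit 1→Pit 2) × (Pit 1→Pit 3) = (-31094.6, 12468.2, -52242).
So ∂z/∂E = −n_x/n_z = −0.59520309 and ∂z/∂N = −n_y/n_z = 0.23866238.
Intercept c from Pit 1: 183.8 + 386260.02 − 1437763.98 = −1051320.16.
At (649106, 6024056): z_contact = −386349.9 + 1437715.5 − 1051320.16 = 45.5 m.
Depth below ground = 142 − 45.5 = 97 m.

97 m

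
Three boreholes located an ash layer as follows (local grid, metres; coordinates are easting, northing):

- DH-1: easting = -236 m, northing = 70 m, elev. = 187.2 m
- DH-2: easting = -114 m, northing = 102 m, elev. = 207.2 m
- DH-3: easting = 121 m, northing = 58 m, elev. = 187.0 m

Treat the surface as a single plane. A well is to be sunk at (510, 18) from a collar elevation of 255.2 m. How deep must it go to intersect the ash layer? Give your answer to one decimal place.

83.4 m

Two edge vectors: DH-1→DH-2 = (122, 32, 20), DH-1→DH-3 = (357, -12, -0.2).
Normal n = (DH-1→DH-2) × (DH-1→DH-3) = (233.6, 7164.4, -12888).
So ∂z/∂easting = −n_x/n_z = 0.01813 and ∂z/∂northing = −n_y/n_z = 0.55590.
Intercept c from DH-1: 187.2 + 4.28 − 38.91 = 152.56.
At (510, 18): z_contact = 9.24 + 10.01 + 152.56 = 171.81 m.
Depth below ground = 255.2 − 171.81 = 83.4 m.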